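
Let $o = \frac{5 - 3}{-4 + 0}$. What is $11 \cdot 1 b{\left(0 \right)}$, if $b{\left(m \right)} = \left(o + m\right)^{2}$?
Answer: $\frac{11}{4} \approx 2.75$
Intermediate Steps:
$o = - \frac{1}{2}$ ($o = \frac{2}{-4} = 2 \left(- \frac{1}{4}\right) = - \frac{1}{2} \approx -0.5$)
$b{\left(m \right)} = \left(- \frac{1}{2} + m\right)^{2}$
$11 \cdot 1 b{\left(0 \right)} = 11 \cdot 1 \frac{\left(-1 + 2 \cdot 0\right)^{2}}{4} = 11 \frac{\left(-1 + 0\right)^{2}}{4} = 11 \frac{\left(-1\right)^{2}}{4} = 11 \cdot \frac{1}{4} \cdot 1 = 11 \cdot \frac{1}{4} = \frac{11}{4}$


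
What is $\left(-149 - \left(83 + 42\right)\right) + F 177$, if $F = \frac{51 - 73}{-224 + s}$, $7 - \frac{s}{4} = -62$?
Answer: $- \frac{9071}{26} \approx -348.88$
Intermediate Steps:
$s = 276$ ($s = 28 - -248 = 28 + 248 = 276$)
$F = - \frac{11}{26}$ ($F = \frac{51 - 73}{-224 + 276} = - \frac{22}{52} = \left(-22\right) \frac{1}{52} = - \frac{11}{26} \approx -0.42308$)
$\left(-149 - \left(83 + 42\right)\right) + F 177 = \left(-149 - \left(83 + 42\right)\right) - \frac{1947}{26} = \left(-149 - 125\right) - \frac{1947}{26} = -274 - \frac{1947}{26} = - \frac{9071}{26}$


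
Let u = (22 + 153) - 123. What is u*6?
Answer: 312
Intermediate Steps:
u = 52 (u = 175 - 123 = 52)
u*6 = 52*6 = 312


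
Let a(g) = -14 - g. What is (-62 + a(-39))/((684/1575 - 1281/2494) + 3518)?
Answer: -16148650/1535396469 ≈ -0.010518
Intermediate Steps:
(-62 + a(-39))/((684/1575 - 1281/2494) + 3518) = (-62 + (-14 - 1*(-39)))/((684/1575 - 1281/2494) + 3518) = (-62 + (-14 + 39))/((684*(1/1575) - 1281*1/2494) + 3518) = (-62 + 25)/((76/175 - 1281/2494) + 3518) = -37/(-34631/436450 + 3518) = -37/1535396469/436450 = -37*436450/1535396469 = -16148650/1535396469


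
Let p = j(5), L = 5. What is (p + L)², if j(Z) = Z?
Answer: 100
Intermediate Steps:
p = 5
(p + L)² = (5 + 5)² = 10² = 100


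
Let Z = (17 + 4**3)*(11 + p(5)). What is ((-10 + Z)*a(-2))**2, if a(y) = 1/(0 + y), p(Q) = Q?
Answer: 413449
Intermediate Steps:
a(y) = 1/y
Z = 1296 (Z = (17 + 4**3)*(11 + 5) = (17 + 64)*16 = 81*16 = 1296)
((-10 + Z)*a(-2))**2 = ((-10 + 1296)/(-2))**2 = (1286*(-1/2))**2 = (-643)**2 = 413449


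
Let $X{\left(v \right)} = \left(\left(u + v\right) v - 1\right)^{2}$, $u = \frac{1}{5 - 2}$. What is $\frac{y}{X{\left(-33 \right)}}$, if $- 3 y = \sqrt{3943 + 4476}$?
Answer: $- \frac{\sqrt{8419}}{3479787} \approx -2.6368 \cdot 10^{-5}$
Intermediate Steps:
$y = - \frac{\sqrt{8419}}{3}$ ($y = - \frac{\sqrt{3943 + 4476}}{3} = - \frac{\sqrt{8419}}{3} \approx -30.585$)
$u = \frac{1}{3}$ ($u = \frac{1}{5 - 2} = \frac{1}{3} \approx 0.33333$)
$X{\left(v \right)} = \left(-1 + v \left(\frac{1}{3} + v\right)\right)^{2}$ ($X{\left(v \right)} = \left(\left(\frac{1}{3} + v\right) v - 1\right)^{2} = \left(v \left(\frac{1}{3} + v\right) - 1\right)^{2} = \left(-1 + v \left(\frac{1}{3} + v\right)\right)^{2}$)
$\frac{y}{X{\left(-33 \right)}} = \frac{\left(- \frac{1}{3}\right) \sqrt{8419}}{\frac{1}{9} \left(-3 - 33 + 3 \left(-33\right)^{2}\right)^{2}} = \frac{\left(- \frac{1}{3}\right) \sqrt{8419}}{\frac{1}{9} \left(-3 - 33 + 3 \cdot 1089\right)^{2}} = \frac{\left(- \frac{1}{3}\right) \sqrt{8419}}{\frac{1}{9} \left(-3 - 33 + 3267\right)^{2}} = \frac{\left(- \frac{1}{3}\right) \sqrt{8419}}{\frac{1}{9} \cdot 3231^{2}} = \frac{\left(- \frac{1}{3}\right) \sqrt{8419}}{\frac{1}{9} \cdot 10439361} = \frac{\left(- \frac{1}{3}\right) \sqrt{8419}}{1159929} = - \frac{\sqrt{8419}}{3} \cdot \frac{1}{1159929} = - \frac{\sqrt{8419}}{3479787}$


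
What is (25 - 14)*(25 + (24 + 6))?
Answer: 605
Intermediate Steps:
(25 - 14)*(25 + (24 + 6)) = 11*(25 + 30) = 11*55 = 605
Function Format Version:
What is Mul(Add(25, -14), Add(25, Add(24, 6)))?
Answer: 605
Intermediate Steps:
Mul(Add(25, -14), Add(25, Add(24, 6))) = Mul(11, Add(25, 30)) = Mul(11, 55) = 605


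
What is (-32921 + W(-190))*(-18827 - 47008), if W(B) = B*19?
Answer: 2405018385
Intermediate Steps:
W(B) = 19*B
(-32921 + W(-190))*(-18827 - 47008) = (-32921 + 19*(-190))*(-18827 - 47008) = (-32921 - 3610)*(-65835) = -36531*(-65835) = 2405018385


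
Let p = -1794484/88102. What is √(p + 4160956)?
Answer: √164780744587086/6293 ≈ 2039.8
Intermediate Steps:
p = -897242/44051 (p = -1794484*1/88102 = -897242/44051 ≈ -20.368)
√(p + 4160956) = √(-897242/44051 + 4160956) = √(183293375514/44051) = √164780744587086/6293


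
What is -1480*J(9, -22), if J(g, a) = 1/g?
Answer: -1480/9 ≈ -164.44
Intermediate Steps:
-1480*J(9, -22) = -1480/9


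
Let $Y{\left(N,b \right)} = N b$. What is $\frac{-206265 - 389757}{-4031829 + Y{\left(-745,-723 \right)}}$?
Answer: $\frac{4319}{25313} \approx 0.17062$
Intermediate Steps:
$\frac{-206265 - 389757}{-4031829 + Y{\left(-745,-723 \right)}} = \frac{-206265 - 389757}{-4031829 - -538635} = - \frac{596022}{-4031829 + 538635} = - \frac{596022}{-3493194} = \left(-596022\right) \left(- \frac{1}{3493194}\right) = \frac{4319}{25313}$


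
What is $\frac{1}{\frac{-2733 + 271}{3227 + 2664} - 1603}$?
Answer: $- \frac{5891}{9445735} \approx -0.00062367$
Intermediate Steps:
$\frac{1}{\frac{-2733 + 271}{3227 + 2664} - 1603} = \frac{1}{- \frac{2462}{5891} - 1603} = \frac{1}{- \frac{9445735}{5891}} = - \frac{5891}{9445735}$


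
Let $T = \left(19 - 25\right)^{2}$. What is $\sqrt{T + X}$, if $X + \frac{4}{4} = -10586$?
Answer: $i \sqrt{10551} \approx 102.72 i$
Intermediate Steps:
$X = -10587$ ($X = -1 - 10586 = -10587$)
$T = 36$ ($T = \left(-6\right)^{2} = 36$)
$\sqrt{T + X} = \sqrt{36 - 10587} = \sqrt{-10551} = i \sqrt{10551}$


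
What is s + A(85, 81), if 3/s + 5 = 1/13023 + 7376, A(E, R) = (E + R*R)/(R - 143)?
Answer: -318981979343/2975768554 ≈ -107.19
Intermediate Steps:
A(E, R) = (E + R²)/(-143 + R)
s = 39069/95992534 (s = 3/(-5 + (1/13023 + 7376)) = 3/(-5 + 96057649/13023) = 3/(95992534/13023) = 3*(13023/95992534) = 39069/95992534 ≈ 0.00040700)
s + A(85, 81) = 39069/95992534 + (85 + 81²)/(-143 + 81) = 39069/95992534 + (85 + 6561)/(-62) = 39069/95992534 - 1/62*6646 = 39069/95992534 - 3323/31 = -318981979343/2975768554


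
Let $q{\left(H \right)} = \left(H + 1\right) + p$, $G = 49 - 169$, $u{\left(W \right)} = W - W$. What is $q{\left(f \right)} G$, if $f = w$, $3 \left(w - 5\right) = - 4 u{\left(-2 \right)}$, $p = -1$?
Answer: $-600$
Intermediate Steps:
$u{\left(W \right)} = 0$
$w = 5$ ($w = 5 + \frac{\left(-4\right) 0}{3} = 5 + \frac{1}{3} \cdot 0 = 5 + 0 = 5$)
$f = 5$
$G = -120$ ($G = 49 - 169 = -120$)
$q{\left(H \right)} = H$ ($q{\left(H \right)} = \left(H + 1\right) - 1 = \left(1 + H\right) - 1 = H$)
$q{\left(f \right)} G = 5 \left(-120\right) = -600$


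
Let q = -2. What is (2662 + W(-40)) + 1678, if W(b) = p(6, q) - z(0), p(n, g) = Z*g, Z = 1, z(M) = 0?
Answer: 4338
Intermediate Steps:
p(n, g) = g (p(n, g) = 1*g = g)
W(b) = -2 (W(b) = -2 - 1*0 = -2 + 0 = -2)
(2662 + W(-40)) + 1678 = (2662 - 2) + 1678 = 2660 + 1678 = 4338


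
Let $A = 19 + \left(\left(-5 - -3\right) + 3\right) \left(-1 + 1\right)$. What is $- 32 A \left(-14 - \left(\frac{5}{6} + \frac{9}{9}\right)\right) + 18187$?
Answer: $\frac{83441}{3} \approx 27814.0$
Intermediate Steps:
$A = 19$ ($A = 19 + \left(\left(-5 + 3\right) + 3\right) 0 = 19 + \left(-2 + 3\right) 0 = 19 + 1 \cdot 0 = 19 + 0 = 19$)
$- 32 A \left(-14 - \left(\frac{5}{6} + \frac{9}{9}\right)\right) + 18187 = \left(-32\right) 19 \left(-14 - \left(\frac{5}{6} + \frac{9}{9}\right)\right) + 18187 = - 608 \left(-14 - \left(5 \cdot \frac{1}{6} + 9 \cdot \frac{1}{9}\right)\right) + 18187 = - 608 \left(-14 - \left(\frac{5}{6} + 1\right)\right) + 18187 = - 608 \left(-14 - \frac{11}{6}\right) + 18187 = \left(-608\right) \left(- \frac{95}{6}\right) + 18187 = \frac{28880}{3} + 18187 = \frac{83441}{3}$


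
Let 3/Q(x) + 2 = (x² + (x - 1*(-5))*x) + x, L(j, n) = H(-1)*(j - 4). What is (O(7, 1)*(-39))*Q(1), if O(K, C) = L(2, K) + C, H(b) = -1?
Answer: -117/2 ≈ -58.500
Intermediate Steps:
L(j, n) = 4 - j (L(j, n) = -(j - 4) = -(-4 + j) = 4 - j)
O(K, C) = 2 + C (O(K, C) = (4 - 1*2) + C = (4 - 2) + C = 2 + C)
Q(x) = 3/(-2 + x + x² + x*(5 + x)) (Q(x) = 3/(-2 + ((x² + (x - 1*(-5))*x) + x)) = 3/(-2 + ((x² + (x + 5)*x) + x)) = 3/(-2 + ((x² + (5 + x)*x) + x)) = 3/(-2 + ((x² + x*(5 + x)) + x)) = 3/(-2 + (x + x² + x*(5 + x))) = 3/(-2 + x + x² + x*(5 + x)))
(O(7, 1)*(-39))*Q(1) = ((2 + 1)*(-39))*(3/(2*(-1 + 1² + 3*1))) = (3*(-39))*(3/(2*(-1 + 1 + 3))) = -351/(2*3) = -117*½ = -117/2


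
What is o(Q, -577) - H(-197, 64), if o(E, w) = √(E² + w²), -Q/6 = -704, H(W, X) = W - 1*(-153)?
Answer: 44 + 13*√107545 ≈ 4307.2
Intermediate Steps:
H(W, X) = 153 + W (H(W, X) = W + 153 = 153 + W)
Q = 4224 (Q = -6*(-704) = 4224)
o(Q, -577) - H(-197, 64) = √(4224² + (-577)²) - (153 - 197) = √(17842176 + 332929) - 1*(-44) = √18175105 + 44 = 13*√107545 + 44 = 44 + 13*√107545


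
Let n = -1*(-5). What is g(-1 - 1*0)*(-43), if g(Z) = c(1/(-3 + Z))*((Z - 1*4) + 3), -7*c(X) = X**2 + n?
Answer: -3483/56 ≈ -62.196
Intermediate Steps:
n = 5
c(X) = -5/7 - X**2/7 (c(X) = -(X**2 + 5)/7 = -(5 + X**2)/7 = -5/7 - X**2/7)
g(Z) = (-1 + Z)*(-5/7 - 1/(7*(-3 + Z)**2)) (g(Z) = (-5/7 - 1/(7*(-3 + Z)**2))*((Z - 1*4) + 3) = (-5/7 - 1/(7*(-3 + Z)**2))*((Z - 4) + 3) = (-5/7 - 1/(7*(-3 + Z)**2))*((-4 + Z) + 3) = (-5/7 - 1/(7*(-3 + Z)**2))*(-1 + Z) = (-1 + Z)*(-5/7 - 1/(7*(-3 + Z)**2)))
g(-1 - 1*0)*(-43) = -(1 + 5*(-3 + (-1 - 1*0))**2)*(-1 + (-1 - 1*0))/(7*(-3 + (-1 - 1*0))**2)*(-43) = -(1 + 5*(-3 + (-1 + 0))**2)*(-1 + (-1 + 0))/(7*(-3 + (-1 + 0))**2)*(-43) = -(1 + 5*(-3 - 1)**2)*(-1 - 1)/(7*(-3 - 1)**2)*(-43) = -1/7*(1 + 5*(-4)**2)*(-2)/(-4)**2*(-43) = -1/7*1/16*(1 + 5*16)*(-2)*(-43) = -1/7*1/16*(1 + 80)*(-2)*(-43) = -1/7*1/16*81*(-2)*(-43) = (81/56)*(-43) = -3483/56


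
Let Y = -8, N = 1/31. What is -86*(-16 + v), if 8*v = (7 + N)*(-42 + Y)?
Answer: 159831/31 ≈ 5155.8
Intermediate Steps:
N = 1/31 ≈ 0.032258
v = -2725/62 (v = ((7 + 1/31)*(-42 - 8))/8 = ((218/31)*(-50))/8 = (⅛)*(-10900/31) = -2725/62 ≈ -43.952)
-86*(-16 + v) = -86*(-16 - 2725/62) = -86*(-3717/62) = 159831/31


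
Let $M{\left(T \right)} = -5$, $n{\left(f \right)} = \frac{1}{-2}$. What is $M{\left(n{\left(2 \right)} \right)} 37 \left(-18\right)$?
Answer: $3330$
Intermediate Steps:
$n{\left(f \right)} = - \frac{1}{2}$
$M{\left(n{\left(2 \right)} \right)} 37 \left(-18\right) = \left(-5\right) 37 \left(-18\right) = \left(-185\right) \left(-18\right) = 3330$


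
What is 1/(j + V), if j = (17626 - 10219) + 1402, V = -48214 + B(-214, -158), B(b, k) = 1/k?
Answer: -158/6225991 ≈ -2.5377e-5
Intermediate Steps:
V = -7617813/158 (V = -48214 + 1/(-158) = -48214 - 1/158 = -7617813/158 ≈ -48214.)
j = 8809 (j = 7407 + 1402 = 8809)
1/(j + V) = 1/(8809 - 7617813/158) = 1/(-6225991/158) = -158/6225991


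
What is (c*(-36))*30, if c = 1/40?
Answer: -27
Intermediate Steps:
c = 1/40 ≈ 0.025000
(c*(-36))*30 = ((1/40)*(-36))*30 = -9/10*30 = -27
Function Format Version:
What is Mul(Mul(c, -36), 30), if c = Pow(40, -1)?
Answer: -27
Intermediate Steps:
c = Rational(1, 40) ≈ 0.025000
Mul(Mul(c, -36), 30) = Mul(Mul(Rational(1, 40), -36), 30) = Mul(Rational(-9, 10), 30) = -27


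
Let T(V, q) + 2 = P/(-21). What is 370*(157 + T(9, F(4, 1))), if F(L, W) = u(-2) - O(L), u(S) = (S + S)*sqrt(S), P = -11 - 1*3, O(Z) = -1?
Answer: 172790/3 ≈ 57597.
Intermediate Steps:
P = -14 (P = -11 - 3 = -14)
u(S) = 2*S**(3/2) (u(S) = (2*S)*sqrt(S) = 2*S**(3/2))
F(L, W) = 1 - 4*I*sqrt(2) (F(L, W) = 2*(-2)**(3/2) - 1*(-1) = 2*(-2*I*sqrt(2)) + 1 = -4*I*sqrt(2) + 1 = 1 - 4*I*sqrt(2))
T(V, q) = -4/3 (T(V, q) = -2 - 14/(-21) = -2 - 14*(-1/21) = -2 + 2/3 = -4/3)
370*(157 + T(9, F(4, 1))) = 370*(157 - 4/3) = 370*(467/3) = 172790/3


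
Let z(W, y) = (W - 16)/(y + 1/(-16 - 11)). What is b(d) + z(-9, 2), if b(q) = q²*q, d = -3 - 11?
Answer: -146107/53 ≈ -2756.7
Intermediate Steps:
d = -14
z(W, y) = (-16 + W)/(-1/27 + y) (z(W, y) = (-16 + W)/(y + 1/(-27)) = (-16 + W)/(y - 1/27) = (-16 + W)/(-1/27 + y))
b(q) = q³
b(d) + z(-9, 2) = (-14)³ + 27*(-16 - 9)/(-1 + 27*2) = -2744 + 27*(-25)/(-1 + 54) = -2744 + 27*(-25)/53 = -2744 + 27*(1/53)*(-25) = -2744 - 675/53 = -146107/53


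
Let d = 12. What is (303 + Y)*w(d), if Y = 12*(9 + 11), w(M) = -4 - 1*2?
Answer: -3258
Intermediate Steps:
w(M) = -6 (w(M) = -4 - 2 = -6)
Y = 240 (Y = 12*20 = 240)
(303 + Y)*w(d) = (303 + 240)*(-6) = 543*(-6) = -3258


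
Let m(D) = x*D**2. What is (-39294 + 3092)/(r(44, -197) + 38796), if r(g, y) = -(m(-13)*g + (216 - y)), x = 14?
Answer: 36202/65721 ≈ 0.55084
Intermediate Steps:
m(D) = 14*D**2
r(g, y) = -216 + y - 2366*g (r(g, y) = -((14*(-13)**2)*g + (216 - y)) = -((14*169)*g + (216 - y)) = -(2366*g + (216 - y)) = -(216 - y + 2366*g) = -216 + y - 2366*g)
(-39294 + 3092)/(r(44, -197) + 38796) = (-39294 + 3092)/((-216 - 197 - 2366*44) + 38796) = -36202/((-216 - 197 - 104104) + 38796) = -36202/(-104517 + 38796) = -36202/(-65721) = -36202*(-1/65721) = 36202/65721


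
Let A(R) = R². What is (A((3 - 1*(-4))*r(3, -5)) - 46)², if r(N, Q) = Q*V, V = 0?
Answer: 2116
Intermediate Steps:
r(N, Q) = 0 (r(N, Q) = Q*0 = 0)
(A((3 - 1*(-4))*r(3, -5)) - 46)² = (((3 - 1*(-4))*0)² - 46)² = (((3 + 4)*0)² - 46)² = ((7*0)² - 46)² = (0² - 46)² = (0 - 46)² = (-46)² = 2116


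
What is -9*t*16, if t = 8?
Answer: -1152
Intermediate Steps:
-9*t*16 = -9*8*16 = -72*16 = -1152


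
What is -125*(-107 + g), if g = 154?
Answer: -5875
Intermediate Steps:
-125*(-107 + g) = -125*(-107 + 154) = -125*47 = -5875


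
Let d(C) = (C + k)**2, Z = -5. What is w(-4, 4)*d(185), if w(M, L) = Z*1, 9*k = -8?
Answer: -13728245/81 ≈ -1.6948e+5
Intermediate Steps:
k = -8/9 (k = (1/9)*(-8) = -8/9 ≈ -0.88889)
w(M, L) = -5 (w(M, L) = -5*1 = -5)
d(C) = (-8/9 + C)**2 (d(C) = (C - 8/9)**2 = (-8/9 + C)**2)
w(-4, 4)*d(185) = -5*(-8 + 9*185)**2/81 = -5*(-8 + 1665)**2/81 = -5*1657**2/81 = -5*2745649/81 = -13728245/81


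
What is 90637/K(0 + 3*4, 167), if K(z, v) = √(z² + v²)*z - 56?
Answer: 634459/504202 + 4622487*√97/1008404 ≈ 46.405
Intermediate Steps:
K(z, v) = -56 + z*√(v² + z²) (K(z, v) = √(v² + z²)*z - 56 = z*√(v² + z²) - 56 = -56 + z*√(v² + z²))
90637/K(0 + 3*4, 167) = 90637/(-56 + (0 + 3*4)*√(167² + (0 + 3*4)²)) = 90637/(-56 + (0 + 12)*√(27889 + (0 + 12)²)) = 90637/(-56 + 12*√(27889 + 12²)) = 90637/(-56 + 12*√(27889 + 144)) = 90637/(-56 + 12*√28033) = 90637/(-56 + 12*(17*√97)) = 90637/(-56 + 204*√97)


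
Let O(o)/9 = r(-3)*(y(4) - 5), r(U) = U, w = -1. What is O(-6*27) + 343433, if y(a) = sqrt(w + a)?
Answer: 343568 - 27*sqrt(3) ≈ 3.4352e+5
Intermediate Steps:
y(a) = sqrt(-1 + a)
O(o) = 135 - 27*sqrt(3) (O(o) = 9*(-3*(sqrt(-1 + 4) - 5)) = 9*(-3*(sqrt(3) - 5)) = 9*(-3*(-5 + sqrt(3))) = 9*(15 - 3*sqrt(3)) = 135 - 27*sqrt(3))
O(-6*27) + 343433 = (135 - 27*sqrt(3)) + 343433 = 343568 - 27*sqrt(3)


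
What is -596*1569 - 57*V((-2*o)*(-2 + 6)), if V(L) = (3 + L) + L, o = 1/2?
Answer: -934839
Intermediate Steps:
o = ½ ≈ 0.50000
V(L) = 3 + 2*L
-596*1569 - 57*V((-2*o)*(-2 + 6)) = -596*1569 - 57*(3 + 2*((-2*½)*(-2 + 6))) = -935124 - 57*(3 + 2*(-1*4)) = -935124 - 57*(3 + 2*(-4)) = -935124 - 57*(3 - 8) = -935124 - 57*(-5) = -935124 + 285 = -934839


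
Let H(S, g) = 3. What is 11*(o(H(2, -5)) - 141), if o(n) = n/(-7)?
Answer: -10890/7 ≈ -1555.7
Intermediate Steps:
o(n) = -n/7 (o(n) = n*(-⅐) = -n/7)
11*(o(H(2, -5)) - 141) = 11*(-⅐*3 - 141) = 11*(-3/7 - 141) = 11*(-990/7) = -10890/7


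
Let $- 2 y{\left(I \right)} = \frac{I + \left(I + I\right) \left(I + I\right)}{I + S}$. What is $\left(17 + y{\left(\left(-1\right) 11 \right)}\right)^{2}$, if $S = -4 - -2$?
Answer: $\frac{837225}{676} \approx 1238.5$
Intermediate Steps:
$S = -2$ ($S = -4 + 2 = -2$)
$y{\left(I \right)} = - \frac{I + 4 I^{2}}{2 \left(-2 + I\right)}$ ($y{\left(I \right)} = - \frac{\left(I + \left(I + I\right) \left(I + I\right)\right) \frac{1}{I - 2}}{2} = - \frac{\left(I + 2 I 2 I\right) \frac{1}{-2 + I}}{2} = - \frac{\left(I + 4 I^{2}\right) \frac{1}{-2 + I}}{2} = - \frac{\frac{1}{-2 + I} \left(I + 4 I^{2}\right)}{2} = - \frac{I + 4 I^{2}}{2 \left(-2 + I\right)}$)
$\left(17 + y{\left(\left(-1\right) 11 \right)}\right)^{2} = \left(17 - \frac{\left(-1\right) 11 \left(1 + 4 \left(\left(-1\right) 11\right)\right)}{-4 + 2 \left(\left(-1\right) 11\right)}\right)^{2} = \left(17 - - \frac{11 \left(1 + 4 \left(-11\right)\right)}{-4 + 2 \left(-11\right)}\right)^{2} = \left(17 - - \frac{11 \left(1 - 44\right)}{-4 - 22}\right)^{2} = \left(17 - \left(-11\right) \frac{1}{-26} \left(-43\right)\right)^{2} = \left(17 - \left(-11\right) \left(- \frac{1}{26}\right) \left(-43\right)\right)^{2} = \left(17 + \frac{473}{26}\right)^{2} = \left(\frac{915}{26}\right)^{2} = \frac{837225}{676}$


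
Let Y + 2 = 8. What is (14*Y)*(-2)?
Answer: -168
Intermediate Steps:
Y = 6 (Y = -2 + 8 = 6)
(14*Y)*(-2) = (14*6)*(-2) = 84*(-2) = -168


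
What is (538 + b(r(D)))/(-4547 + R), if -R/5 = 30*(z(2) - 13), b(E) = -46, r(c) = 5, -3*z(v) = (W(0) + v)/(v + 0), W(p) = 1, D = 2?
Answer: -246/1261 ≈ -0.19508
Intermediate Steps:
z(v) = -(1 + v)/(3*v) (z(v) = -(1 + v)/(3*(v + 0)) = -(1 + v)/(3*v))
R = 2025 (R = -150*((1/3)*(-1 - 1*2)/2 - 13) = -150*((1/3)*(1/2)*(-1 - 2) - 13) = -150*((1/3)*(1/2)*(-3) - 13) = -150*(-1/2 - 13) = -150*(-27)/2 = -5*(-405) = 2025)
(538 + b(r(D)))/(-4547 + R) = (538 - 46)/(-4547 + 2025) = 492/(-2522) = 492*(-1/2522) = -246/1261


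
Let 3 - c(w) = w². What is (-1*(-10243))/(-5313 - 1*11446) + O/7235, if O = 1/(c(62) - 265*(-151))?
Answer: -2680786573511/4386146877510 ≈ -0.61119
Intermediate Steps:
c(w) = 3 - w²
O = 1/36174 (O = 1/((3 - 1*62²) - 265*(-151)) = 1/((3 - 1*3844) + 40015) = 1/((3 - 3844) + 40015) = 1/(-3841 + 40015) = 1/36174 ≈ 2.7644e-5)
(-1*(-10243))/(-5313 - 1*11446) + O/7235 = (-1*(-10243))/(-5313 - 1*11446) + (1/36174)/7235 = 10243/(-5313 - 11446) + (1/36174)*(1/7235) = 10243/(-16759) + 1/261718890 = 10243*(-1/16759) + 1/261718890 = -10243/16759 + 1/261718890 = -2680786573511/4386146877510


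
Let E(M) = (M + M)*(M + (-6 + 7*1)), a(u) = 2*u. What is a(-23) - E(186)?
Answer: -69610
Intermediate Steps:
E(M) = 2*M*(1 + M) (E(M) = (2*M)*(M + (-6 + 7)) = (2*M)*(M + 1) = (2*M)*(1 + M) = 2*M*(1 + M))
a(-23) - E(186) = 2*(-23) - 2*186*(1 + 186) = -46 - 2*186*187 = -46 - 1*69564 = -46 - 69564 = -69610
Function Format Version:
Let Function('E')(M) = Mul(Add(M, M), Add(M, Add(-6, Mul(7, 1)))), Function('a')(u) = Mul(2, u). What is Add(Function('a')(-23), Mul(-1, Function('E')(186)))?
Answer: -69610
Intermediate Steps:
Function('E')(M) = Mul(2, M, Add(1, M)) (Function('E')(M) = Mul(Mul(2, M), Add(M, Add(-6, 7))) = Mul(Mul(2, M), Add(M, 1)) = Mul(Mul(2, M), Add(1, M)) = Mul(2, M, Add(1, M)))
Add(Function('a')(-23), Mul(-1, Function('E')(186))) = Add(Mul(2, -23), Mul(-1, Mul(2, 186, Add(1, 186)))) = Add(-46, Mul(-1, Mul(2, 186, 187))) = Add(-46, Mul(-1, 69564)) = Add(-46, -69564) = -69610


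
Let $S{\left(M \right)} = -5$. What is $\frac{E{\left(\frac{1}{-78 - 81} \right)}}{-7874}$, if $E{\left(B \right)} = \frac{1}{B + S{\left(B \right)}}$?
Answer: $\frac{159}{6267704} \approx 2.5368 \cdot 10^{-5}$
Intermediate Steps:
$E{\left(B \right)} = \frac{1}{-5 + B}$ ($E{\left(B \right)} = \frac{1}{B - 5} = \frac{1}{-5 + B}$)
$\frac{E{\left(\frac{1}{-78 - 81} \right)}}{-7874} = \frac{1}{\left(-5 + \frac{1}{-78 - 81}\right) \left(-7874\right)} = \frac{1}{-5 + \frac{1}{-159}} \left(- \frac{1}{7874}\right) = \frac{1}{-5 - \frac{1}{159}} \left(- \frac{1}{7874}\right) = \frac{1}{- \frac{796}{159}} \left(- \frac{1}{7874}\right) = \left(- \frac{159}{796}\right) \left(- \frac{1}{7874}\right) = \frac{159}{6267704}$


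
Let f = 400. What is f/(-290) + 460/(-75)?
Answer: -3268/435 ≈ -7.5126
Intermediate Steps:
f/(-290) + 460/(-75) = 400/(-290) + 460/(-75) = 400*(-1/290) + 460*(-1/75) = -40/29 - 92/15 = -3268/435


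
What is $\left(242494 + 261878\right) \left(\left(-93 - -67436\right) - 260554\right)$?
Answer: $-97450218492$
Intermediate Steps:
$\left(242494 + 261878\right) \left(\left(-93 - -67436\right) - 260554\right) = 504372 \left(\left(-93 + 67436\right) - 260554\right) = 504372 \left(67343 - 260554\right) = 504372 \left(-193211\right) = -97450218492$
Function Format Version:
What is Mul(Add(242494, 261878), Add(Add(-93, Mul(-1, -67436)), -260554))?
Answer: -97450218492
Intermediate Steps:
Mul(Add(242494, 261878), Add(Add(-93, Mul(-1, -67436)), -260554)) = Mul(504372, Add(Add(-93, 67436), -260554)) = Mul(504372, Add(67343, -260554)) = Mul(504372, -193211) = -97450218492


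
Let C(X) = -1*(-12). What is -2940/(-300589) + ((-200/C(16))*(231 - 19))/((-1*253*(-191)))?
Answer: -2760034540/43576086741 ≈ -0.063338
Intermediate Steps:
C(X) = 12
-2940/(-300589) + ((-200/C(16))*(231 - 19))/((-1*253*(-191))) = -2940/(-300589) + ((-200/12)*(231 - 19))/((-1*253*(-191))) = -2940*(-1/300589) + (-200*1/12*212)/((-253*(-191))) = 2940/300589 - 50/3*212/48323 = 2940/300589 - 10600/3*1/48323 = 2940/300589 - 10600/144969 = -2760034540/43576086741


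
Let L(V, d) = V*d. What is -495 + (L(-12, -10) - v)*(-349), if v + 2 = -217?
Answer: -118806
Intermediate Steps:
v = -219 (v = -2 - 217 = -219)
-495 + (L(-12, -10) - v)*(-349) = -495 + (-12*(-10) - 1*(-219))*(-349) = -495 + (120 + 219)*(-349) = -495 + 339*(-349) = -495 - 118311 = -118806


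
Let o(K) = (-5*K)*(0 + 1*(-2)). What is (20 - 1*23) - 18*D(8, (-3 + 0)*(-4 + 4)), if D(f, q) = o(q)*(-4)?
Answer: -3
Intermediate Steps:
o(K) = 10*K (o(K) = (-5*K)*(0 - 2) = -5*K*(-2) = 10*K)
D(f, q) = -40*q (D(f, q) = (10*q)*(-4) = -40*q)
(20 - 1*23) - 18*D(8, (-3 + 0)*(-4 + 4)) = (20 - 1*23) - (-720)*(-3 + 0)*(-4 + 4) = (20 - 23) - (-720)*(-3*0) = -3 - (-720)*0 = -3 - 18*0 = -3 + 0 = -3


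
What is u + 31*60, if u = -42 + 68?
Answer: 1886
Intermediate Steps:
u = 26
u + 31*60 = 26 + 31*60 = 26 + 1860 = 1886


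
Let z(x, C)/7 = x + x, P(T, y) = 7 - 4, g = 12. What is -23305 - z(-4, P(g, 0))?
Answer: -23249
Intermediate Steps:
P(T, y) = 3
z(x, C) = 14*x (z(x, C) = 7*(x + x) = 7*(2*x) = 14*x)
-23305 - z(-4, P(g, 0)) = -23305 - 14*(-4) = -23305 - 1*(-56) = -23305 + 56 = -23249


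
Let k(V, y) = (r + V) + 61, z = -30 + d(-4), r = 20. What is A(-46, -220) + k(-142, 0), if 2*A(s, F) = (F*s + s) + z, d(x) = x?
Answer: 4959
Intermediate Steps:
z = -34 (z = -30 - 4 = -34)
A(s, F) = -17 + s/2 + F*s/2 (A(s, F) = ((F*s + s) - 34)/2 = ((s + F*s) - 34)/2 = (-34 + s + F*s)/2 = -17 + s/2 + F*s/2)
k(V, y) = 81 + V (k(V, y) = (20 + V) + 61 = 81 + V)
A(-46, -220) + k(-142, 0) = (-17 + (1/2)*(-46) + (1/2)*(-220)*(-46)) + (81 - 142) = (-17 - 23 + 5060) - 61 = 5020 - 61 = 4959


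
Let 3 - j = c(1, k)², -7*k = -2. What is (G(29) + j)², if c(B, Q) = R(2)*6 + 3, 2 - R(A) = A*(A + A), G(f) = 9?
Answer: 1159929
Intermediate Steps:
k = 2/7 (k = -⅐*(-2) = 2/7 ≈ 0.28571)
R(A) = 2 - 2*A² (R(A) = 2 - A*(A + A) = 2 - A*2*A = 2 - 2*A²)
c(B, Q) = -33 (c(B, Q) = (2 - 2*2²)*6 + 3 = (2 - 2*4)*6 + 3 = (2 - 8)*6 + 3 = -6*6 + 3 = -36 + 3 = -33)
j = -1086 (j = 3 - 1*(-33)² = 3 - 1*1089 = 3 - 1089 = -1086)
(G(29) + j)² = (9 - 1086)² = (-1077)² = 1159929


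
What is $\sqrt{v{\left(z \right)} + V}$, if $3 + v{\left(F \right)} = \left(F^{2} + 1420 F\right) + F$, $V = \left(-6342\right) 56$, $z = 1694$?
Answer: $\sqrt{4921655} \approx 2218.5$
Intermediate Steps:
$V = -355152$
$v{\left(F \right)} = -3 + F^{2} + 1421 F$ ($v{\left(F \right)} = -3 + \left(\left(F^{2} + 1420 F\right) + F\right) = -3 + \left(F^{2} + 1421 F\right) = -3 + F^{2} + 1421 F$)
$\sqrt{v{\left(z \right)} + V} = \sqrt{\left(-3 + 1694^{2} + 1421 \cdot 1694\right) - 355152} = \sqrt{\left(-3 + 2869636 + 2407174\right) - 355152} = \sqrt{5276807 - 355152} = \sqrt{4921655}$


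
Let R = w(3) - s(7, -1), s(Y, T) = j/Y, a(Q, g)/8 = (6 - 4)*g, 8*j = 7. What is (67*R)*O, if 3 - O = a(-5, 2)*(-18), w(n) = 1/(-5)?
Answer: -504309/40 ≈ -12608.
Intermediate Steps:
j = 7/8 (j = (⅛)*7 = 7/8 ≈ 0.87500)
a(Q, g) = 16*g (a(Q, g) = 8*((6 - 4)*g) = 8*(2*g) = 16*g)
s(Y, T) = 7/(8*Y)
w(n) = -⅕
R = -13/40 (R = -⅕ - 7/(8*7) = -⅕ - 1*⅛ = -⅕ - ⅛ = -13/40 ≈ -0.32500)
O = 579 (O = 3 - 16*2*(-18) = 3 - 32*(-18) = 3 - 1*(-576) = 3 + 576 = 579)
(67*R)*O = (67*(-13/40))*579 = -871/40*579 = -504309/40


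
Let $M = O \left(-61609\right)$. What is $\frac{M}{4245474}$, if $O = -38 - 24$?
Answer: $\frac{1909879}{2122737} \approx 0.89972$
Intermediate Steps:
$O = -62$ ($O = -38 - 24 = -62$)
$M = 3819758$ ($M = \left(-62\right) \left(-61609\right) = 3819758$)
$\frac{M}{4245474} = \frac{3819758}{4245474} = 3819758 \cdot \frac{1}{4245474} = \frac{1909879}{2122737}$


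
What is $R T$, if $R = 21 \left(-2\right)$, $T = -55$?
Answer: $2310$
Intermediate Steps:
$R = -42$
$R T = \left(-42\right) \left(-55\right) = 2310$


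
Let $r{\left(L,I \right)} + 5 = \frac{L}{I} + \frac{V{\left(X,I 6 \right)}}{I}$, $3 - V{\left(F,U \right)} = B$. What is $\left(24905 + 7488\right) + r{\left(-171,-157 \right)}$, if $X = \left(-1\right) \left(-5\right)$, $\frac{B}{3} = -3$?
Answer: $\frac{5085075}{157} \approx 32389.0$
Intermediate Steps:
$B = -9$ ($B = 3 \left(-3\right) = -9$)
$X = 5$
$V{\left(F,U \right)} = 12$ ($V{\left(F,U \right)} = 3 - -9 = 3 + 9 = 12$)
$r{\left(L,I \right)} = -5 + \frac{12}{I} + \frac{L}{I}$ ($r{\left(L,I \right)} = -5 + \left(\frac{L}{I} + \frac{12}{I}\right) = -5 + \left(\frac{12}{I} + \frac{L}{I}\right) = -5 + \frac{12}{I} + \frac{L}{I}$)
$\left(24905 + 7488\right) + r{\left(-171,-157 \right)} = \left(24905 + 7488\right) + \frac{12 - 171 - -785}{-157} = 32393 - \frac{12 - 171 + 785}{157} = 32393 - \frac{626}{157} = \frac{5085075}{157}$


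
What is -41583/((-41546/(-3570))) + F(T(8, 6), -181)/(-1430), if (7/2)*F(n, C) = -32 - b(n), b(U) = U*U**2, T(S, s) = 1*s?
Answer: -371494251571/103968865 ≈ -3573.1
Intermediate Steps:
T(S, s) = s
b(U) = U**3
F(n, C) = -64/7 - 2*n**3/7 (F(n, C) = 2*(-32 - n**3)/7 = -64/7 - 2*n**3/7)
-41583/((-41546/(-3570))) + F(T(8, 6), -181)/(-1430) = -41583/((-41546/(-3570))) + (-64/7 - 2/7*6**3)/(-1430) = -41583/((-41546*(-1/3570))) + (-64/7 - 2/7*216)*(-1/1430) = -41583/20773/1785 + (-64/7 - 432/7)*(-1/1430) = -41583*1785/20773 - 496/7*(-1/1430) = -74225655/20773 + 248/5005 = -371494251571/103968865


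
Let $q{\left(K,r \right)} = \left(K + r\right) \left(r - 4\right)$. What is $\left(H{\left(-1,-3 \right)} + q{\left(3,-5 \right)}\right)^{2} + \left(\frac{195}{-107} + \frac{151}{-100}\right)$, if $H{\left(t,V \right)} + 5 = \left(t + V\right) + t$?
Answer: $\frac{649143}{10700} \approx 60.668$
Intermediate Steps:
$H{\left(t,V \right)} = -5 + V + 2 t$ ($H{\left(t,V \right)} = -5 + \left(\left(t + V\right) + t\right) = -5 + \left(\left(V + t\right) + t\right) = -5 + \left(V + 2 t\right) = -5 + V + 2 t$)
$q{\left(K,r \right)} = \left(-4 + r\right) \left(K + r\right)$ ($q{\left(K,r \right)} = \left(K + r\right) \left(-4 + r\right) = \left(-4 + r\right) \left(K + r\right)$)
$\left(H{\left(-1,-3 \right)} + q{\left(3,-5 \right)}\right)^{2} + \left(\frac{195}{-107} + \frac{151}{-100}\right) = \left(\left(-5 - 3 + 2 \left(-1\right)\right) + \left(\left(-5\right)^{2} - 12 - -20 + 3 \left(-5\right)\right)\right)^{2} + \left(\frac{195}{-107} + \frac{151}{-100}\right) = \left(\left(-5 - 3 - 2\right) + \left(25 - 12 + 20 - 15\right)\right)^{2} + \left(195 \left(- \frac{1}{107}\right) + 151 \left(- \frac{1}{100}\right)\right) = \left(-10 + 18\right)^{2} - \frac{35657}{10700} = 8^{2} - \frac{35657}{10700} = 64 - \frac{35657}{10700} = \frac{649143}{10700}$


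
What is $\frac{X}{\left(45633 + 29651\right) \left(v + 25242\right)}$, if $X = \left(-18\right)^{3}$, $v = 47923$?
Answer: $- \frac{1458}{1377038465} \approx -1.0588 \cdot 10^{-6}$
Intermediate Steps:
$X = -5832$
$\frac{X}{\left(45633 + 29651\right) \left(v + 25242\right)} = - \frac{5832}{\left(45633 + 29651\right) \left(47923 + 25242\right)} = - \frac{5832}{75284 \cdot 73165} = - \frac{5832}{5508153860} = \left(-5832\right) \frac{1}{5508153860} = - \frac{1458}{1377038465}$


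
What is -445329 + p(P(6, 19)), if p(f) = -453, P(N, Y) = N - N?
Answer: -445782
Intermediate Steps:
P(N, Y) = 0
-445329 + p(P(6, 19)) = -445329 - 453 = -445782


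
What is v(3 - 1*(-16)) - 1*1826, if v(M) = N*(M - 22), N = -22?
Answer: -1760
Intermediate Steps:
v(M) = 484 - 22*M (v(M) = -22*(M - 22) = -22*(-22 + M) = 484 - 22*M)
v(3 - 1*(-16)) - 1*1826 = (484 - 22*(3 - 1*(-16))) - 1*1826 = (484 - 22*(3 + 16)) - 1826 = (484 - 22*19) - 1826 = (484 - 418) - 1826 = 66 - 1826 = -1760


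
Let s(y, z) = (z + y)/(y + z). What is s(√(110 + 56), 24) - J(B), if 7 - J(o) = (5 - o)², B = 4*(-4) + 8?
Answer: 163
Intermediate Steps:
B = -8 (B = -16 + 8 = -8)
s(y, z) = 1 (s(y, z) = (y + z)/(y + z) = 1)
J(o) = 7 - (5 - o)²
s(√(110 + 56), 24) - J(B) = 1 - (7 - (-5 - 8)²) = 1 - (7 - 1*(-13)²) = 1 - (7 - 1*169) = 1 - (7 - 169) = 1 - 1*(-162) = 1 + 162 = 163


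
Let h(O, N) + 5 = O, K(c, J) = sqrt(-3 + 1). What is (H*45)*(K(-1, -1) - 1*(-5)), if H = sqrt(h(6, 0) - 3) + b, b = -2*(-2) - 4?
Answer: -90 + 225*I*sqrt(2) ≈ -90.0 + 318.2*I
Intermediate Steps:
K(c, J) = I*sqrt(2) (K(c, J) = sqrt(-2) = I*sqrt(2))
h(O, N) = -5 + O
b = 0 (b = 4 - 4 = 0)
H = I*sqrt(2) (H = sqrt((-5 + 6) - 3) + 0 = sqrt(1 - 3) + 0 = sqrt(-2) + 0 = I*sqrt(2) + 0 = I*sqrt(2) ≈ 1.4142*I)
(H*45)*(K(-1, -1) - 1*(-5)) = ((I*sqrt(2))*45)*(I*sqrt(2) - 1*(-5)) = (45*I*sqrt(2))*(I*sqrt(2) + 5) = (45*I*sqrt(2))*(5 + I*sqrt(2)) = 45*I*sqrt(2)*(5 + I*sqrt(2))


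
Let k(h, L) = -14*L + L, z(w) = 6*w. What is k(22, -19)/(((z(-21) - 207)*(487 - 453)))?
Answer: -247/11322 ≈ -0.021816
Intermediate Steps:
k(h, L) = -13*L
k(22, -19)/(((z(-21) - 207)*(487 - 453))) = (-13*(-19))/(((6*(-21) - 207)*(487 - 453))) = 247/(((-126 - 207)*34)) = 247/((-333*34)) = 247/(-11322) = 247*(-1/11322) = -247/11322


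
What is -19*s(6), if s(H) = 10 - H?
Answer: -76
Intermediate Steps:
-19*s(6) = -19*(10 - 1*6) = -19*(10 - 6) = -19*4 = -76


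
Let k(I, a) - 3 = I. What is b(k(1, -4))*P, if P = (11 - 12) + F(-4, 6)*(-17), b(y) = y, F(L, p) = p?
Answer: -412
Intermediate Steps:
k(I, a) = 3 + I
P = -103 (P = (11 - 12) + 6*(-17) = -1 - 102 = -103)
b(k(1, -4))*P = (3 + 1)*(-103) = 4*(-103) = -412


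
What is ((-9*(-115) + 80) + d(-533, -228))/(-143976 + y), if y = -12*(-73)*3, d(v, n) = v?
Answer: -97/23558 ≈ -0.0041175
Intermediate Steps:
y = 2628 (y = 876*3 = 2628)
((-9*(-115) + 80) + d(-533, -228))/(-143976 + y) = ((-9*(-115) + 80) - 533)/(-143976 + 2628) = ((1035 + 80) - 533)/(-141348) = (1115 - 533)*(-1/141348) = 582*(-1/141348) = -97/23558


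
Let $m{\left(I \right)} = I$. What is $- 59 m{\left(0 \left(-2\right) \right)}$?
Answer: $0$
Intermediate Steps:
$- 59 m{\left(0 \left(-2\right) \right)} = - 59 \cdot 0 \left(-2\right) = \left(-59\right) 0 = 0$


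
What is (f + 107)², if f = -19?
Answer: 7744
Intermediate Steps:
(f + 107)² = (-19 + 107)² = 88² = 7744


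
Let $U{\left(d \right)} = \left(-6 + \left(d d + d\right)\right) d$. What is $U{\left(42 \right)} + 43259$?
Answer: $118859$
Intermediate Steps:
$U{\left(d \right)} = d \left(-6 + d + d^{2}\right)$ ($U{\left(d \right)} = \left(-6 + \left(d^{2} + d\right)\right) d = \left(-6 + \left(d + d^{2}\right)\right) d = \left(-6 + d + d^{2}\right) d = d \left(-6 + d + d^{2}\right)$)
$U{\left(42 \right)} + 43259 = 42 \left(-6 + 42 + 42^{2}\right) + 43259 = 42 \left(-6 + 42 + 1764\right) + 43259 = 42 \cdot 1800 + 43259 = 75600 + 43259 = 118859$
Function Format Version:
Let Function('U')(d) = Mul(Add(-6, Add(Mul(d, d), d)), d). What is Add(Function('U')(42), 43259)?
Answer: 118859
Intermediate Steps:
Function('U')(d) = Mul(d, Add(-6, d, Pow(d, 2))) (Function('U')(d) = Mul(Add(-6, Add(Pow(d, 2), d)), d) = Mul(Add(-6, Add(d, Pow(d, 2))), d) = Mul(Add(-6, d, Pow(d, 2)), d) = Mul(d, Add(-6, d, Pow(d, 2))))
Add(Function('U')(42), 43259) = Add(Mul(42, Add(-6, 42, Pow(42, 2))), 43259) = Add(Mul(42, Add(-6, 42, 1764)), 43259) = Add(Mul(42, 1800), 43259) = Add(75600, 43259) = 118859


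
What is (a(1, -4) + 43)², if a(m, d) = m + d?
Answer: 1600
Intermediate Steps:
a(m, d) = d + m
(a(1, -4) + 43)² = ((-4 + 1) + 43)² = (-3 + 43)² = 40² = 1600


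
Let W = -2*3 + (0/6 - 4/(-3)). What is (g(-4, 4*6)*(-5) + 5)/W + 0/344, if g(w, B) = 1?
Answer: 0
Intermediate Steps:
W = -14/3 (W = -6 + (0*(1/6) - 4*(-1/3)) = -6 + (0 + 4/3) = -6 + 4/3 = -14/3 ≈ -4.6667)
(g(-4, 4*6)*(-5) + 5)/W + 0/344 = (1*(-5) + 5)/(-14/3) + 0/344 = (-5 + 5)*(-3/14) + 0*(1/344) = 0*(-3/14) + 0 = 0 + 0 = 0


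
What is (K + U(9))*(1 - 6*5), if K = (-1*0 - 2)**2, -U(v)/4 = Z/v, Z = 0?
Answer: -116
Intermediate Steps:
U(v) = 0 (U(v) = -0/v = -4*0 = 0)
K = 4 (K = (0 - 2)**2 = (-2)**2 = 4)
(K + U(9))*(1 - 6*5) = (4 + 0)*(1 - 6*5) = 4*(1 - 30) = 4*(-29) = -116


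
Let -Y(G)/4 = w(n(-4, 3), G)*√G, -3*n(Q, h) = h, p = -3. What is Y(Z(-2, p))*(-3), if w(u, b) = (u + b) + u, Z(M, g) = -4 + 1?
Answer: -60*I*√3 ≈ -103.92*I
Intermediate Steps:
Z(M, g) = -3
n(Q, h) = -h/3
w(u, b) = b + 2*u (w(u, b) = (b + u) + u = b + 2*u)
Y(G) = -4*√G*(-2 + G) (Y(G) = -4*(G + 2*(-⅓*3))*√G = -4*(G + 2*(-1))*√G = -4*(G - 2)*√G = -4*(-2 + G)*√G = -4*√G*(-2 + G))
Y(Z(-2, p))*(-3) = (4*√(-3)*(2 - 1*(-3)))*(-3) = (4*(I*√3)*(2 + 3))*(-3) = (4*(I*√3)*5)*(-3) = (20*I*√3)*(-3) = -60*I*√3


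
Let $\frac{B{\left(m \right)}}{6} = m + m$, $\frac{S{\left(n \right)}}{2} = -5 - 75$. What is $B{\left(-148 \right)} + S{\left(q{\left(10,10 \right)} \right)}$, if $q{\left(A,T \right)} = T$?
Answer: $-1936$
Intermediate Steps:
$S{\left(n \right)} = -160$ ($S{\left(n \right)} = 2 \left(-5 - 75\right) = 2 \left(-80\right) = -160$)
$B{\left(m \right)} = 12 m$ ($B{\left(m \right)} = 6 \left(m + m\right) = 6 \cdot 2 m = 12 m$)
$B{\left(-148 \right)} + S{\left(q{\left(10,10 \right)} \right)} = 12 \left(-148\right) - 160 = -1776 - 160 = -1936$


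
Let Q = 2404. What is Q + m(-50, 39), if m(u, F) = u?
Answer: 2354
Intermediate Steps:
Q + m(-50, 39) = 2404 - 50 = 2354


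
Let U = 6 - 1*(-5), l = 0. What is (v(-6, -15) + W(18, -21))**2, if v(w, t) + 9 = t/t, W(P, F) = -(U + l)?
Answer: 361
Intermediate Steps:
U = 11 (U = 6 + 5 = 11)
W(P, F) = -11 (W(P, F) = -(11 + 0) = -1*11 = -11)
v(w, t) = -8 (v(w, t) = -9 + t/t = -9 + 1 = -8)
(v(-6, -15) + W(18, -21))**2 = (-8 - 11)**2 = (-19)**2 = 361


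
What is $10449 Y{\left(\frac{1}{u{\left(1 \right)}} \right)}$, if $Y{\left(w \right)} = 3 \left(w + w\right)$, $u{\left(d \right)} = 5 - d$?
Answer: $\frac{31347}{2} \approx 15674.0$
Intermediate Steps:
$Y{\left(w \right)} = 6 w$ ($Y{\left(w \right)} = 3 \cdot 2 w = 6 w$)
$10449 Y{\left(\frac{1}{u{\left(1 \right)}} \right)} = 10449 \frac{6}{5 - 1} = 10449 \cdot \frac{6}{4} = 10449 \cdot 6 \cdot \frac{1}{4} = 10449 \cdot \frac{3}{2} = \frac{31347}{2}$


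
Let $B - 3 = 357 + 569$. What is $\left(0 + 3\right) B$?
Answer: $2787$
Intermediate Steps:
$B = 929$ ($B = 3 + \left(357 + 569\right) = 3 + 926 = 929$)
$\left(0 + 3\right) B = \left(0 + 3\right) 929 = 3 \cdot 929 = 2787$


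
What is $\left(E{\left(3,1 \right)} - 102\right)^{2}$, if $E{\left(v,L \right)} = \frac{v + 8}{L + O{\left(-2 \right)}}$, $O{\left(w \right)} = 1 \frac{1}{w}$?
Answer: $6400$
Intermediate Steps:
$O{\left(w \right)} = \frac{1}{w}$
$E{\left(v,L \right)} = \frac{8 + v}{- \frac{1}{2} + L}$ ($E{\left(v,L \right)} = \frac{v + 8}{L + \frac{1}{-2}} = \frac{8 + v}{L - \frac{1}{2}} = \frac{8 + v}{- \frac{1}{2} + L}$)
$\left(E{\left(3,1 \right)} - 102\right)^{2} = \left(\frac{2 \left(8 + 3\right)}{-1 + 2 \cdot 1} - 102\right)^{2} = \left(2 \frac{1}{-1 + 2} \cdot 11 - 102\right)^{2} = \left(2 \cdot 1^{-1} \cdot 11 - 102\right)^{2} = \left(2 \cdot 1 \cdot 11 - 102\right)^{2} = \left(22 - 102\right)^{2} = \left(-80\right)^{2} = 6400$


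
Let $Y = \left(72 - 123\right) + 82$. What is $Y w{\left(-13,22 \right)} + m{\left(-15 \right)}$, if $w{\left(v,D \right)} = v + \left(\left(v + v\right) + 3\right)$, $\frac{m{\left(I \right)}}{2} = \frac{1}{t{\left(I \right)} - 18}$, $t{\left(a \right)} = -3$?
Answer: $- \frac{23438}{21} \approx -1116.1$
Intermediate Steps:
$Y = 31$ ($Y = -51 + 82 = 31$)
$m{\left(I \right)} = - \frac{2}{21}$ ($m{\left(I \right)} = \frac{2}{-3 - 18} = \frac{2}{-21} = 2 \left(- \frac{1}{21}\right) = - \frac{2}{21}$)
$w{\left(v,D \right)} = 3 + 3 v$ ($w{\left(v,D \right)} = v + \left(2 v + 3\right) = v + \left(3 + 2 v\right) = 3 + 3 v$)
$Y w{\left(-13,22 \right)} + m{\left(-15 \right)} = 31 \left(3 + 3 \left(-13\right)\right) - \frac{2}{21} = 31 \left(3 - 39\right) - \frac{2}{21} = 31 \left(-36\right) - \frac{2}{21} = -1116 - \frac{2}{21} = - \frac{23438}{21}$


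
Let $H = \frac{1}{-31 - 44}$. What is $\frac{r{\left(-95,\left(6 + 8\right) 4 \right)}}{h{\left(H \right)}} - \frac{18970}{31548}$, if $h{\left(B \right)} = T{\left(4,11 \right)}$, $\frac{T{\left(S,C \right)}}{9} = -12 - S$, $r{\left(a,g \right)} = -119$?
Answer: $\frac{85211}{378576} \approx 0.22508$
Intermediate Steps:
$T{\left(S,C \right)} = -108 - 9 S$ ($T{\left(S,C \right)} = 9 \left(-12 - S\right) = -108 - 9 S$)
$H = - \frac{1}{75}$ ($H = \frac{1}{-75} = - \frac{1}{75} \approx -0.013333$)
$h{\left(B \right)} = -144$ ($h{\left(B \right)} = -108 - 36 = -144$)
$\frac{r{\left(-95,\left(6 + 8\right) 4 \right)}}{h{\left(H \right)}} - \frac{18970}{31548} = - \frac{119}{-144} - \frac{18970}{31548} = \left(-119\right) \left(- \frac{1}{144}\right) - \frac{9485}{15774} = \frac{119}{144} - \frac{9485}{15774} = \frac{85211}{378576}$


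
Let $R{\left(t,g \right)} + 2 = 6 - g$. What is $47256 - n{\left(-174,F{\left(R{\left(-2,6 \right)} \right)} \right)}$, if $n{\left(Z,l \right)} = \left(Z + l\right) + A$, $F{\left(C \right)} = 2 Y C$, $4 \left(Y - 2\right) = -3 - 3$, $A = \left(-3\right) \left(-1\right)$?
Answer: $47429$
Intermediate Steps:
$A = 3$
$R{\left(t,g \right)} = 4 - g$ ($R{\left(t,g \right)} = -2 - \left(-6 + g\right) = 4 - g$)
$Y = \frac{1}{2}$ ($Y = 2 + \frac{-3 - 3}{4} = 2 + \frac{1}{4} \left(-6\right) = 2 - \frac{3}{2} = \frac{1}{2} \approx 0.5$)
$F{\left(C \right)} = C$ ($F{\left(C \right)} = 2 \cdot \frac{1}{2} C = 1 C = C$)
$n{\left(Z,l \right)} = 3 + Z + l$ ($n{\left(Z,l \right)} = \left(Z + l\right) + 3 = 3 + Z + l$)
$47256 - n{\left(-174,F{\left(R{\left(-2,6 \right)} \right)} \right)} = 47256 - \left(3 - 174 + \left(4 - 6\right)\right) = 47256 - \left(3 - 174 - 2\right) = 47256 - -173 = 47256 + 173 = 47429$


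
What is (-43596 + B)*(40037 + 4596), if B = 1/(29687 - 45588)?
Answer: -30940488126101/15901 ≈ -1.9458e+9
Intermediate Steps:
B = -1/15901 (B = 1/(-15901) = -1/15901 ≈ -6.2889e-5)
(-43596 + B)*(40037 + 4596) = (-43596 - 1/15901)*(40037 + 4596) = -693219997/15901*44633 = -30940488126101/15901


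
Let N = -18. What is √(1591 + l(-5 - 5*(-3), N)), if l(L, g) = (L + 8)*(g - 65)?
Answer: √97 ≈ 9.8489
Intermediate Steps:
l(L, g) = (-65 + g)*(8 + L) (l(L, g) = (8 + L)*(-65 + g) = (-65 + g)*(8 + L))
√(1591 + l(-5 - 5*(-3), N)) = √(1591 + (-520 - 65*(-5 - 5*(-3)) + 8*(-18) + (-5 - 5*(-3))*(-18))) = √(1591 + (-520 - 65*(-5 + 15) - 144 + (-5 + 15)*(-18))) = √(1591 + (-520 - 65*10 - 144 + 10*(-18))) = √(1591 + (-520 - 650 - 144 - 180)) = √(1591 - 1494) = √97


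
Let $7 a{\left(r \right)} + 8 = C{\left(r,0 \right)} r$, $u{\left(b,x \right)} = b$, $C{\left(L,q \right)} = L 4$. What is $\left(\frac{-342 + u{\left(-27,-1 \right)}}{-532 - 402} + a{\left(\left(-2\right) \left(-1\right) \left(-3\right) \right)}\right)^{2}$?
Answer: $\frac{16797974449}{42745444} \approx 392.98$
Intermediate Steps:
$C{\left(L,q \right)} = 4 L$
$a{\left(r \right)} = - \frac{8}{7} + \frac{4 r^{2}}{7}$ ($a{\left(r \right)} = - \frac{8}{7} + \frac{4 r r}{7} = - \frac{8}{7} + \frac{4 r^{2}}{7}$)
$\left(\frac{-342 + u{\left(-27,-1 \right)}}{-532 - 402} + a{\left(\left(-2\right) \left(-1\right) \left(-3\right) \right)}\right)^{2} = \left(\frac{-342 - 27}{-532 - 402} - \left(\frac{8}{7} - \frac{4 \left(\left(-2\right) \left(-1\right) \left(-3\right)\right)^{2}}{7}\right)\right)^{2} = \left(- \frac{369}{-934} - \left(\frac{8}{7} - \frac{4 \left(2 \left(-3\right)\right)^{2}}{7}\right)\right)^{2} = \left(\left(-369\right) \left(- \frac{1}{934}\right) - \left(\frac{8}{7} - \frac{4 \left(-6\right)^{2}}{7}\right)\right)^{2} = \left(\frac{369}{934} + \left(- \frac{8}{7} + \frac{4}{7} \cdot 36\right)\right)^{2} = \left(\frac{369}{934} + \left(- \frac{8}{7} + \frac{144}{7}\right)\right)^{2} = \left(\frac{369}{934} + \frac{136}{7}\right)^{2} = \left(\frac{129607}{6538}\right)^{2} = \frac{16797974449}{42745444}$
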